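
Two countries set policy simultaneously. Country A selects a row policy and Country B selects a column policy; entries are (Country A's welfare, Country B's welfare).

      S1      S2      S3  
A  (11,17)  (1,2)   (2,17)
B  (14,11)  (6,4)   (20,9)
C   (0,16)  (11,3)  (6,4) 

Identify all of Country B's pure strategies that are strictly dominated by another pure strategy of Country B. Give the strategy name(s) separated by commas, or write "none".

S1: no other strategy beats it everywhere (S2 at A (17>2); S3 at A (17=17)).
S2: dominated, since S1 does at least as well everywhere (A: 17>2, B: 11>4, C: 16>3).
S3 is not dominated — it holds its own against S1 at A (17=17); S2 at A (17>2).

S2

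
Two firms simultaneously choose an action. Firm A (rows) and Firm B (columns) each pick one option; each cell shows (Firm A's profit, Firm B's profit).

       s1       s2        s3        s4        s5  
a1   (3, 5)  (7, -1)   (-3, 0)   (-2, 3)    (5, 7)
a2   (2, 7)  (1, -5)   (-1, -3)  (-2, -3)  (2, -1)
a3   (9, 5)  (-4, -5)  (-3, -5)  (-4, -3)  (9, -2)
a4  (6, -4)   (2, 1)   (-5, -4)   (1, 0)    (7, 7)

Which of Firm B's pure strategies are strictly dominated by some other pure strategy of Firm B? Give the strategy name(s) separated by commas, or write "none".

Nothing dominates s1: s2 at a1 (5>-1); s3 at a1 (5>0); s4 at a1 (5>3); s5 at a2 (7>-1).
s5 strictly dominates s2 — a1: 7>-1, a2: -1>-5, a3: -2>-5, a4: 7>1.
s3: dominated, since s5 does at least as well everywhere (a1: 7>0, a2: -1>-3, a3: -2>-5, a4: 7>-4).
s4 is strictly dominated by s5 (a1: 7>3, a2: -1>-3, a3: -2>-3, a4: 7>0).
Nothing dominates s5: s1 at a1 (7>5); s2 at a1 (7>-1); s3 at a1 (7>0); s4 at a1 (7>3).

s2, s3, s4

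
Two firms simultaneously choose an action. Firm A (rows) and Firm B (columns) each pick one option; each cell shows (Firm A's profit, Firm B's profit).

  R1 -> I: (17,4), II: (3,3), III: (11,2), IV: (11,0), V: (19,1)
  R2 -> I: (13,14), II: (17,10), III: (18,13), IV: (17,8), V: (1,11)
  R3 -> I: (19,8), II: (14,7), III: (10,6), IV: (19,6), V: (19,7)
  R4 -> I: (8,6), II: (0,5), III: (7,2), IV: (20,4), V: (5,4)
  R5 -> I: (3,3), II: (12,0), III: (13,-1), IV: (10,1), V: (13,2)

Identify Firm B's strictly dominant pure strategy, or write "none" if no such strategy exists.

I

I vs II: R1: 4>3, R2: 14>10, R3: 8>7, R4: 6>5, R5: 3>0.
I vs III: R1: 4>2, R2: 14>13, R3: 8>6, R4: 6>2, R5: 3>-1.
I vs IV: R1: 4>0, R2: 14>8, R3: 8>6, R4: 6>4, R5: 3>1.
I vs V: R1: 4>1, R2: 14>11, R3: 8>7, R4: 6>4, R5: 3>2.
I strictly beats every other strategy against every opponent action, so it is strictly dominant.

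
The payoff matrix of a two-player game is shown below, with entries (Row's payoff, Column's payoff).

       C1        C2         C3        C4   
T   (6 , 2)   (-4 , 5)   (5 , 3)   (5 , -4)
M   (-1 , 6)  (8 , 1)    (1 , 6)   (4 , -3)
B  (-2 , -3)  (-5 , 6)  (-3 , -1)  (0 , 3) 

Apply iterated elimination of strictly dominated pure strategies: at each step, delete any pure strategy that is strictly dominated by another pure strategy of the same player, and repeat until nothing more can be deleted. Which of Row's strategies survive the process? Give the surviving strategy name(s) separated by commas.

T, M

Row B is eliminated: T beats it against every remaining column (C1: 6>-2, C2: -4>-5, C3: 5>-3, C4: 5>0).
Column's strategy C4 is strictly dominated by C1 (T: 2>-4, M: 6>-3) and is removed.
Among the remaining strategies, none is strictly dominated by another pure strategy of the same player, so the elimination stops.
Surviving strategies — Row: {T, M}; Column: {C1, C2, C3}.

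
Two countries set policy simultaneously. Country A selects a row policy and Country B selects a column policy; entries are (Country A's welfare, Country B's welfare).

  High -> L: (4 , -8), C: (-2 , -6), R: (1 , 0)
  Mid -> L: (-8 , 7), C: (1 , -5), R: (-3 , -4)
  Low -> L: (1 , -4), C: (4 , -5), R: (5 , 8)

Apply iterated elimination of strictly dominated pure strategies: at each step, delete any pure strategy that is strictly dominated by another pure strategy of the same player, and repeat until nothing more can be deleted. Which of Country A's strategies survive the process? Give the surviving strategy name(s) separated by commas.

Low

For Country A, Low strictly dominates Mid on the remaining columns (L: 1>-8, C: 4>1, R: 5>-3); eliminate Mid.
For Country B, R strictly dominates L on the remaining rows (High: 0>-8, Low: 8>-4); eliminate L.
Country A's strategy High is strictly dominated by Low (C: 4>-2, R: 5>1) and is removed.
Column C is eliminated: R beats it against every remaining row (Low: 8>-5).
Among the remaining strategies, none is strictly dominated by another pure strategy of the same player, so the elimination stops.
Surviving strategies — Country A: {Low}; Country B: {R}.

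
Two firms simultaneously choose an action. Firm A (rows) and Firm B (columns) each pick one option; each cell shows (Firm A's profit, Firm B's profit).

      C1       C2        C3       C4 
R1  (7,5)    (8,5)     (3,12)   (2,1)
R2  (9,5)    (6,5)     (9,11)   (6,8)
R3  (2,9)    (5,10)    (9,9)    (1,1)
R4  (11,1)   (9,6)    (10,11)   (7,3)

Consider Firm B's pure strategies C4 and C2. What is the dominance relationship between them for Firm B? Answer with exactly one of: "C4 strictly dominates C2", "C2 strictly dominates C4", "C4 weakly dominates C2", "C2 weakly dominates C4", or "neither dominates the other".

neither dominates the other

C4's payoffs vs C2's, by Firm A's action — R1: 1<5, R2: 8>5, R3: 1<10, R4: 3<6.
C4 does better at R2 but worse at R1, R3, R4; neither strategy dominates the other.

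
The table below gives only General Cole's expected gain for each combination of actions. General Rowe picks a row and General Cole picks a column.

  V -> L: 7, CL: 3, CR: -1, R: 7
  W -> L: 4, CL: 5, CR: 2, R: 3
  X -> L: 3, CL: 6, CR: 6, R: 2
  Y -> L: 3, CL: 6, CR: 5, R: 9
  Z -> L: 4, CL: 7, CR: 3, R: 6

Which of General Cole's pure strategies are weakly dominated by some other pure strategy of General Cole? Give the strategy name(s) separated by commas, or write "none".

Nothing dominates L: CL at V (7>3); CR at V (7>-1); R at W (4>3).
CL: no other strategy beats it everywhere (L at W (5>4); CR at V (3>-1); R at W (5>3)).
CR: dominated, since CL does at least as well everywhere (V: 3>-1, W: 5>2, X: 6=6, Y: 6>5, Z: 7>3).
Nothing dominates R: L at Y (9>3); CL at V (7>3); CR at V (7>-1).

CR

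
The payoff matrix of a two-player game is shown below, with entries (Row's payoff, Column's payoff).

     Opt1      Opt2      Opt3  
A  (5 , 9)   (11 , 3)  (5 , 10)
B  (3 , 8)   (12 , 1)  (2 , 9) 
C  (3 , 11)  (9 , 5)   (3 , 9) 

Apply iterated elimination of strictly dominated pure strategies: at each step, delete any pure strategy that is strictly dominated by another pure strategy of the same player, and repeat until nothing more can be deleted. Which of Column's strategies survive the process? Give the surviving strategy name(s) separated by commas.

Opt3

Row C is eliminated: A beats it against every remaining column (Opt1: 5>3, Opt2: 11>9, Opt3: 5>3).
Column's strategy Opt1 is strictly dominated by Opt3 (A: 10>9, B: 9>8) and is removed.
Column Opt2 is eliminated: Opt3 beats it against every remaining row (A: 10>3, B: 9>1).
For Row, A strictly dominates B on the remaining columns (Opt3: 5>2); eliminate B.
Among the remaining strategies, none is strictly dominated by another pure strategy of the same player, so the elimination stops.
Surviving strategies — Row: {A}; Column: {Opt3}.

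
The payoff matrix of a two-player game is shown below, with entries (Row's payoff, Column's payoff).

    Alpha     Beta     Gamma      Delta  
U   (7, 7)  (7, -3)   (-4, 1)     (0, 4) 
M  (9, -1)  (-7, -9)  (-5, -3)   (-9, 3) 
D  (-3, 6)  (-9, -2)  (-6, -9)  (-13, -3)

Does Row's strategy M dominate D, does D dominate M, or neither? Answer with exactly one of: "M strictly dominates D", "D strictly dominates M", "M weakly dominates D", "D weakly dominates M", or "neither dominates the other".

M's payoffs vs D's, by Column's action — Alpha: 9>-3, Beta: -7>-9, Gamma: -5>-6, Delta: -9>-13.
Every comparison favours M, so M strictly dominates D.

M strictly dominates D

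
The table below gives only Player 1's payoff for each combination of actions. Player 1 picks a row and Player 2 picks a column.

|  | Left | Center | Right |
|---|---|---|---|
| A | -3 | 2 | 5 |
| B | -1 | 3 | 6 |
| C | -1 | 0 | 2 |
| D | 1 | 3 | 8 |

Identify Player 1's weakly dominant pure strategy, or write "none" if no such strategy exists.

D vs A: Left: 1>-3, Center: 3>2, Right: 8>5.
D vs B: Left: 1>-1, Center: 3=3, Right: 8>6.
D vs C: Left: 1>-1, Center: 3>0, Right: 8>2.
D is at least as good as every other strategy against every opponent action, so it is weakly dominant.

D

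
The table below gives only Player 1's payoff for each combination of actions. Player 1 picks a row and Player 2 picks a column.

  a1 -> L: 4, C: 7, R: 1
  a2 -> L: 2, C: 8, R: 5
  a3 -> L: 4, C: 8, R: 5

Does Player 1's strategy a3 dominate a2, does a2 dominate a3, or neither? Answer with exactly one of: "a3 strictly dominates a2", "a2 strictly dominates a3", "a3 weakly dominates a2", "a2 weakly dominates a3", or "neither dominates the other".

a3's payoffs vs a2's, by Player 2's action — L: 4>2, C: 8=8, R: 5=5.
a3 is at least as good everywhere and strictly better somewhere (tied only at C, R), so a3 weakly but not strictly dominates a2.

a3 weakly dominates a2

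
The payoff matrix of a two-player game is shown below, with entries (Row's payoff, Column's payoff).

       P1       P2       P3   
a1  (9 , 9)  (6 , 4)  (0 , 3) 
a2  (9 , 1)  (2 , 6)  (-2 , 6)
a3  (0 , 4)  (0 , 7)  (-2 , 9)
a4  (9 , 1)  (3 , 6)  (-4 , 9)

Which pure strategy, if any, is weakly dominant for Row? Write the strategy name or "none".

a1

a1 vs a2: P1: 9=9, P2: 6>2, P3: 0>-2.
a1 vs a3: P1: 9>0, P2: 6>0, P3: 0>-2.
a1 vs a4: P1: 9=9, P2: 6>3, P3: 0>-4.
a1 is at least as good as every other strategy against every opponent action, so it is weakly dominant.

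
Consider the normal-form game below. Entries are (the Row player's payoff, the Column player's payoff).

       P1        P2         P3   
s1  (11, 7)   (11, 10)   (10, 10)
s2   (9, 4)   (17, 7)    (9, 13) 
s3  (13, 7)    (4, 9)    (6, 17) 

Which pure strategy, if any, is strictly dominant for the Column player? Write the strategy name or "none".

none

P1 fails to dominate P2 at s1 (7<10).
P2 fails to dominate P3 at s1 (10=10).
P3 fails to dominate P2 at s1 (10=10).
No single strategy dominates all the others.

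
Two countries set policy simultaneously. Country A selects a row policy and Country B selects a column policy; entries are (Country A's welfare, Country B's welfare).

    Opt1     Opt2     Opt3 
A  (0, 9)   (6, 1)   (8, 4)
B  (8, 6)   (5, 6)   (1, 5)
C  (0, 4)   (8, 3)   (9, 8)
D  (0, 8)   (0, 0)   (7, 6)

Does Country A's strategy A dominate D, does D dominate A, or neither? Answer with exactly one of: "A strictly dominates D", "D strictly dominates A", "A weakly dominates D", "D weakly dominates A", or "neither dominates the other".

A's payoffs vs D's, by Country B's action — Opt1: 0=0, Opt2: 6>0, Opt3: 8>7.
A is at least as good everywhere and strictly better somewhere (tied only at Opt1), so A weakly but not strictly dominates D.

A weakly dominates D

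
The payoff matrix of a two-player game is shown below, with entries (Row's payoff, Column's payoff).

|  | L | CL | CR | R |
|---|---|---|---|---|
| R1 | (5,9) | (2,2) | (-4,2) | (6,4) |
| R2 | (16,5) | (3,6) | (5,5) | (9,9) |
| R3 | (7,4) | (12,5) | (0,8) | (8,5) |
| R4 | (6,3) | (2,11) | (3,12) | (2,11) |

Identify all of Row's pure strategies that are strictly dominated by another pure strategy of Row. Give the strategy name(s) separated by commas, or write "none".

R1 is strictly dominated by R2 (L: 16>5, CL: 3>2, CR: 5>-4, R: 9>6).
R2: no other strategy beats it everywhere (R1 at L (16>5); R3 at L (16>7); R4 at L (16>6)).
Nothing dominates R3: R1 at L (7>5); R2 at CL (12>3); R4 at L (7>6).
R4 is strictly dominated by R2 (L: 16>6, CL: 3>2, CR: 5>3, R: 9>2).

R1, R4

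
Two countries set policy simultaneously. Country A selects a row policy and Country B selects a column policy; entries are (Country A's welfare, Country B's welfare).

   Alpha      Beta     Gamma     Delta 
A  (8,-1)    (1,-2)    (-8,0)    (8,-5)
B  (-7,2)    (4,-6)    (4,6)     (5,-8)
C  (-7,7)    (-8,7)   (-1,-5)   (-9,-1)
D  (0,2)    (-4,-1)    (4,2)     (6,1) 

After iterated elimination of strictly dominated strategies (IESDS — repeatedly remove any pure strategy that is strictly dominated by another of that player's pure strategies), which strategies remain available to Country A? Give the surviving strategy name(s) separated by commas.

For Country A, D strictly dominates C on the remaining columns (Alpha: 0>-7, Beta: -4>-8, Gamma: 4>-1, Delta: 6>-9); eliminate C.
Country B's strategy Beta is strictly dominated by Alpha (A: -1>-2, B: 2>-6, D: 2>-1) and is removed.
For Country B, Alpha strictly dominates Delta on the remaining rows (A: -1>-5, B: 2>-8, D: 2>1); eliminate Delta.
Among the remaining strategies, none is strictly dominated by another pure strategy of the same player, so the elimination stops.
Surviving strategies — Country A: {A, B, D}; Country B: {Alpha, Gamma}.

A, B, D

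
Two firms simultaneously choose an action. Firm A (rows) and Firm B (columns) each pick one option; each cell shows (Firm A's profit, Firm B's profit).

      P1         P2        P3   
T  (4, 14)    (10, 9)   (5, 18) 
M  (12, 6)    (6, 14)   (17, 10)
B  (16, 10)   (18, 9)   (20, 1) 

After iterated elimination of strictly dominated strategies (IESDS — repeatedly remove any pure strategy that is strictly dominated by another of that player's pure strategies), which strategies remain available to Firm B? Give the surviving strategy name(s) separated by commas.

Firm A's strategy T is strictly dominated by B (P1: 16>4, P2: 18>10, P3: 20>5) and is removed.
Firm A's strategy M is strictly dominated by B (P1: 16>12, P2: 18>6, P3: 20>17) and is removed.
For Firm B, P1 strictly dominates P2 on the remaining rows (B: 10>9); eliminate P2.
Column P3 is eliminated: P1 beats it against every remaining row (B: 10>1).
Among the remaining strategies, none is strictly dominated by another pure strategy of the same player, so the elimination stops.
Surviving strategies — Firm A: {B}; Firm B: {P1}.

P1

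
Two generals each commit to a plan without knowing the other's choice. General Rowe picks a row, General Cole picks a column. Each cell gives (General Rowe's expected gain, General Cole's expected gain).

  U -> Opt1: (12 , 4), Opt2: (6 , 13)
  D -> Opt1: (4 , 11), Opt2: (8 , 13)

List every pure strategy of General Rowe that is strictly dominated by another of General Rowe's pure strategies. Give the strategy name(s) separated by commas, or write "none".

none

Nothing dominates U: D at Opt1 (12>4).
Nothing dominates D: U at Opt2 (8>6).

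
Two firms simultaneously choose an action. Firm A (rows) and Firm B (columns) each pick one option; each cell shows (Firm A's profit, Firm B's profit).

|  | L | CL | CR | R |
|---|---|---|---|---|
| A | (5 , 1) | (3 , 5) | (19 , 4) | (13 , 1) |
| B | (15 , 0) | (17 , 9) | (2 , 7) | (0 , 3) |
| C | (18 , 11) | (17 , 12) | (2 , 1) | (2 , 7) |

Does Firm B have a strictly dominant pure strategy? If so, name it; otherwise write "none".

CL vs L: A: 5>1, B: 9>0, C: 12>11.
CL vs CR: A: 5>4, B: 9>7, C: 12>1.
CL vs R: A: 5>1, B: 9>3, C: 12>7.
CL strictly beats every other strategy against every opponent action, so it is strictly dominant.

CL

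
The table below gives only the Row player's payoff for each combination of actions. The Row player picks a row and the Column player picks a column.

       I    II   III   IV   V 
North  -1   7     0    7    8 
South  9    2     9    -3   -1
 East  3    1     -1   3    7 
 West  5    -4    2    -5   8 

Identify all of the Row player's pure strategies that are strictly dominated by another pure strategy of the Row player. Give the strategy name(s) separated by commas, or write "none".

none

Nothing dominates North: South at II (7>2); East at II (7>1); West at II (7>-4).
Nothing dominates South: North at I (9>-1); East at I (9>3); West at I (9>5).
East: no other strategy beats it everywhere (North at I (3>-1); South at IV (3>-3); West at II (1>-4)).
West: no other strategy beats it everywhere (North at I (5>-1); South at V (8>-1); East at I (5>3)).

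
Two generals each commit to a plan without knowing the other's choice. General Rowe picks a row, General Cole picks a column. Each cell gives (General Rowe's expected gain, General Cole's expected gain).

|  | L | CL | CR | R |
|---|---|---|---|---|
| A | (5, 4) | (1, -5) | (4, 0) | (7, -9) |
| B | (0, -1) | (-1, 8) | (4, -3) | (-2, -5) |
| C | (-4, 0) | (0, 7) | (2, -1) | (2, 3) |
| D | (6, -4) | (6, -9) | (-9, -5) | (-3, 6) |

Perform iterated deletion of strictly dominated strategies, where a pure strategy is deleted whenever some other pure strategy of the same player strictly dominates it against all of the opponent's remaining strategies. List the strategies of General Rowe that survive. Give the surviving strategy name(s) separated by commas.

A, D

For General Rowe, A strictly dominates C on the remaining columns (L: 5>-4, CL: 1>0, CR: 4>2, R: 7>2); eliminate C.
General Cole's strategy CR is strictly dominated by L (A: 4>0, B: -1>-3, D: -4>-5) and is removed.
General Rowe's strategy B is strictly dominated by A (L: 5>0, CL: 1>-1, R: 7>-2) and is removed.
For General Cole, L strictly dominates CL on the remaining rows (A: 4>-5, D: -4>-9); eliminate CL.
Among the remaining strategies, none is strictly dominated by another pure strategy of the same player, so the elimination stops.
Surviving strategies — General Rowe: {A, D}; General Cole: {L, R}.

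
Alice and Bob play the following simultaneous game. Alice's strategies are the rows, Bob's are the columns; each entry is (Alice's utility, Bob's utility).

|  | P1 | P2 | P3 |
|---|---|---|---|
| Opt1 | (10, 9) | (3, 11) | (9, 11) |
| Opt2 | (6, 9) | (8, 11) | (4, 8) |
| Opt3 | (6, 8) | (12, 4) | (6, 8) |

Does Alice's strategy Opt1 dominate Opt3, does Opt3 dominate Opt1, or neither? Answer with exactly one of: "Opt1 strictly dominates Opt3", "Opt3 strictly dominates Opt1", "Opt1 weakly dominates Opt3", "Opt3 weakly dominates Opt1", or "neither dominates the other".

neither dominates the other

Compare Opt1 to Opt3 across each opponent action: P1: 10>6, P2: 3<12, P3: 9>6.
Opt1 does better at P1, P3 but worse at P2; neither strategy dominates the other.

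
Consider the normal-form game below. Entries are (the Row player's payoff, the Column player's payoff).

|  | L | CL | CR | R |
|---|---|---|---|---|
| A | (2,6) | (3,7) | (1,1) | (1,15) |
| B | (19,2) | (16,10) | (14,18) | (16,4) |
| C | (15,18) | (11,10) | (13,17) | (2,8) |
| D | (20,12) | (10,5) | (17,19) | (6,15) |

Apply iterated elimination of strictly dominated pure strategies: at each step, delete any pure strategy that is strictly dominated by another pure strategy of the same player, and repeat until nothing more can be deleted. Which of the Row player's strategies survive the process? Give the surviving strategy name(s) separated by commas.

The Row player's strategy A is strictly dominated by B (L: 19>2, CL: 16>3, CR: 14>1, R: 16>1) and is removed.
The Row player's strategy C is strictly dominated by B (L: 19>15, CL: 16>11, CR: 14>13, R: 16>2) and is removed.
Column L is eliminated: CR beats it against every remaining row (B: 18>2, D: 19>12).
The Column player's strategy CL is strictly dominated by CR (B: 18>10, D: 19>5) and is removed.
For the Column player, CR strictly dominates R on the remaining rows (B: 18>4, D: 19>15); eliminate R.
For the Row player, D strictly dominates B on the remaining columns (CR: 17>14); eliminate B.
Among the remaining strategies, none is strictly dominated by another pure strategy of the same player, so the elimination stops.
Surviving strategies — the Row player: {D}; the Column player: {CR}.

D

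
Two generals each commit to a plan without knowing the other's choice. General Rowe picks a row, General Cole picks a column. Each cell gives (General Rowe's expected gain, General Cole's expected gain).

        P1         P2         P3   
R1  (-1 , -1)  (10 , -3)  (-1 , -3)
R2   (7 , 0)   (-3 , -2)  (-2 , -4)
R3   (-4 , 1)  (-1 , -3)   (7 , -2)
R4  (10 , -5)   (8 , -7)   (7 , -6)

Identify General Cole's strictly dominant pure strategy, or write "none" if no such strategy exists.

P1 vs P2: R1: -1>-3, R2: 0>-2, R3: 1>-3, R4: -5>-7.
P1 vs P3: R1: -1>-3, R2: 0>-4, R3: 1>-2, R4: -5>-6.
P1 strictly beats every other strategy against every opponent action, so it is strictly dominant.

P1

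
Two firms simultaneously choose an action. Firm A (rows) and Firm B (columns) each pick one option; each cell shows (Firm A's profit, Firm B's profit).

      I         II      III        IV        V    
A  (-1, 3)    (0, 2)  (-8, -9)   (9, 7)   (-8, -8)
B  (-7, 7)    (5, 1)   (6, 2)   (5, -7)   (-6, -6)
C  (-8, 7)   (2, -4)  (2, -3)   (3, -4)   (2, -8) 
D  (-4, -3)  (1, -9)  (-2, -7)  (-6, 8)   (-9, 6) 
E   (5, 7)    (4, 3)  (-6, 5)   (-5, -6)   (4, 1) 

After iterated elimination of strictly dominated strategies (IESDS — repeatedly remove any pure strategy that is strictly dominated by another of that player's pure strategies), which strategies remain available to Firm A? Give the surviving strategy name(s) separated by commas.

A, E

For Firm B, I strictly dominates II on the remaining rows (A: 3>2, B: 7>1, C: 7>-4, D: -3>-9, E: 7>3); eliminate II.
Column III is eliminated: I beats it against every remaining row (A: 3>-9, B: 7>2, C: 7>-3, D: -3>-7, E: 7>5).
Firm A's strategy D is strictly dominated by A (I: -1>-4, IV: 9>-6, V: -8>-9) and is removed.
Firm B's strategy V is strictly dominated by I (A: 3>-8, B: 7>-6, C: 7>-8, E: 7>1) and is removed.
Firm A's strategy B is strictly dominated by A (I: -1>-7, IV: 9>5) and is removed.
Firm A's strategy C is strictly dominated by A (I: -1>-8, IV: 9>3) and is removed.
Among the remaining strategies, none is strictly dominated by another pure strategy of the same player, so the elimination stops.
Surviving strategies — Firm A: {A, E}; Firm B: {I, IV}.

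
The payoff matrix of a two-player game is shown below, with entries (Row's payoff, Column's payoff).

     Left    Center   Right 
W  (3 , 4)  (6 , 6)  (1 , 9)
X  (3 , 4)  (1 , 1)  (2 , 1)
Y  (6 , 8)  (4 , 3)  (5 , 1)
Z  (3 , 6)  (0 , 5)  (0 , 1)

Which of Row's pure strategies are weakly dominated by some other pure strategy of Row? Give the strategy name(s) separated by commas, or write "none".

X, Z

W is not dominated — it holds its own against X at Center (6>1); Y at Center (6>4); Z at Center (6>0).
X is weakly dominated by Y (Left: 6>3, Center: 4>1, Right: 5>2).
Y is not dominated — it holds its own against W at Left (6>3); X at Left (6>3); Z at Left (6>3).
W weakly dominates Z — Left: 3=3, Center: 6>0, Right: 1>0.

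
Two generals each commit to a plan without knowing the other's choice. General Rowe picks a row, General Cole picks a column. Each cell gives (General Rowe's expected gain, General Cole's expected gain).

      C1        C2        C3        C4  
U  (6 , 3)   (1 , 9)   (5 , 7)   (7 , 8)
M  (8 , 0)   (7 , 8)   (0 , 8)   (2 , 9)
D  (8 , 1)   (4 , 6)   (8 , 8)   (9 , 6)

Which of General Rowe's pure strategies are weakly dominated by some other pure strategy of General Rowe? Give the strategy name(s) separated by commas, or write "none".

U: dominated, since D does at least as well everywhere (C1: 8>6, C2: 4>1, C3: 8>5, C4: 9>7).
Nothing dominates M: U at C1 (8>6); D at C2 (7>4).
Nothing dominates D: U at C1 (8>6); M at C3 (8>0).

U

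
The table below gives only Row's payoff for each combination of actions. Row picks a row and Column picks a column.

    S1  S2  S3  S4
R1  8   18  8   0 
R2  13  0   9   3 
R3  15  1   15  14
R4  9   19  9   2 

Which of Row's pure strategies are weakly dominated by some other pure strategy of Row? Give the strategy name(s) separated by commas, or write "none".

R4 weakly dominates R1 — S1: 9>8, S2: 19>18, S3: 9>8, S4: 2>0.
R3 weakly dominates R2 — S1: 15>13, S2: 1>0, S3: 15>9, S4: 14>3.
R3: no other strategy beats it everywhere (R1 at S1 (15>8); R2 at S1 (15>13); R4 at S1 (15>9)).
R4 is not dominated — it holds its own against R1 at S1 (9>8); R2 at S2 (19>0); R3 at S2 (19>1).

R1, R2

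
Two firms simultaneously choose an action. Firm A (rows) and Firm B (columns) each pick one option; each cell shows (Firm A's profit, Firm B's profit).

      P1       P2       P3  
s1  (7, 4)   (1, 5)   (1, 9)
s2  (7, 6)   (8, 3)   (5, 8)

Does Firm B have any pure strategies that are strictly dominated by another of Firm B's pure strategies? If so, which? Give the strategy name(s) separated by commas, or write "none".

P1, P2

P1: dominated, since P3 does at least as well everywhere (s1: 9>4, s2: 8>6).
P2 is strictly dominated by P3 (s1: 9>5, s2: 8>3).
P3: no other strategy beats it everywhere (P1 at s1 (9>4); P2 at s1 (9>5)).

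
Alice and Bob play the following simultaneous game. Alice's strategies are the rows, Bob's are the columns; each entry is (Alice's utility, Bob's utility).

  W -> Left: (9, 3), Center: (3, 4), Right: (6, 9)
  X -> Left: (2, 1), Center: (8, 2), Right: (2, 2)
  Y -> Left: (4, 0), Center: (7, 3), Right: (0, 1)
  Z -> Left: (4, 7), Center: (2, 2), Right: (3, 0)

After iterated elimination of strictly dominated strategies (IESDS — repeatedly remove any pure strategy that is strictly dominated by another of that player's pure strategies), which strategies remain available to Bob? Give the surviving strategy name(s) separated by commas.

Center, Right

Alice's strategy Z is strictly dominated by W (Left: 9>4, Center: 3>2, Right: 6>3) and is removed.
Column Left is eliminated: Center beats it against every remaining row (W: 4>3, X: 2>1, Y: 3>0).
Alice's strategy Y is strictly dominated by X (Center: 8>7, Right: 2>0) and is removed.
Among the remaining strategies, none is strictly dominated by another pure strategy of the same player, so the elimination stops.
Surviving strategies — Alice: {W, X}; Bob: {Center, Right}.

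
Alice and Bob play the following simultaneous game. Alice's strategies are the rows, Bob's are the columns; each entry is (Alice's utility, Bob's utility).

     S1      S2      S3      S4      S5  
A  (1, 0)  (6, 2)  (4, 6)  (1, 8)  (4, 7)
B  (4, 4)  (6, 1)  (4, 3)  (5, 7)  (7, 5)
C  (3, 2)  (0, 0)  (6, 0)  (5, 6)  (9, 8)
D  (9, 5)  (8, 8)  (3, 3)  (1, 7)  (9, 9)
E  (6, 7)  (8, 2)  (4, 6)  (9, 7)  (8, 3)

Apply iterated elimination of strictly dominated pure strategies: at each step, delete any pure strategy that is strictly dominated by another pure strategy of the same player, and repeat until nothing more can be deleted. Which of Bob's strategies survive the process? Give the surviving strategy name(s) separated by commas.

For Bob, S5 strictly dominates S2 on the remaining rows (A: 7>2, B: 5>1, C: 8>0, D: 9>8, E: 3>2); eliminate S2.
Alice's strategy A is strictly dominated by C (S1: 3>1, S3: 6>4, S4: 5>1, S5: 9>4) and is removed.
Column S3 is eliminated: S1 beats it against every remaining row (B: 4>3, C: 2>0, D: 5>3, E: 7>6).
Alice's strategy B is strictly dominated by E (S1: 6>4, S4: 9>5, S5: 8>7) and is removed.
Among the remaining strategies, none is strictly dominated by another pure strategy of the same player, so the elimination stops.
Surviving strategies — Alice: {C, D, E}; Bob: {S1, S4, S5}.

S1, S4, S5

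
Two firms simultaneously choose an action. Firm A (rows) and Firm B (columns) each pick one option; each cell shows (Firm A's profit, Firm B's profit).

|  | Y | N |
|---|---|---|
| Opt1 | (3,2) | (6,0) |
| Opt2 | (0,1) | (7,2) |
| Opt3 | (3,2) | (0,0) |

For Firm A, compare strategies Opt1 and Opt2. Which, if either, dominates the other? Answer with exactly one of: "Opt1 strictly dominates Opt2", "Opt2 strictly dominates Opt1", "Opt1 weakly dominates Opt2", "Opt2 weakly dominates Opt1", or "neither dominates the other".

Opt1's payoffs vs Opt2's, by Firm B's action — Y: 3>0, N: 6<7.
Opt1 does better at Y but worse at N; neither strategy dominates the other.

neither dominates the other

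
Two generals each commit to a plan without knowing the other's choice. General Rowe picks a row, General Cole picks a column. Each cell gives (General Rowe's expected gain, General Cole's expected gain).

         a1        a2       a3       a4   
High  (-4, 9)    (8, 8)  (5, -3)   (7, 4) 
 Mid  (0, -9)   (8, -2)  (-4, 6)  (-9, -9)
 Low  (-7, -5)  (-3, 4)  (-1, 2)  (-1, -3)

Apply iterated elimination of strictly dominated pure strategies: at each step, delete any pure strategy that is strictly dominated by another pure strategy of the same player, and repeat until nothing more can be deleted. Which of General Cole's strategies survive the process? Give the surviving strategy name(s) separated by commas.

For General Rowe, High strictly dominates Low on the remaining columns (a1: -4>-7, a2: 8>-3, a3: 5>-1, a4: 7>-1); eliminate Low.
For General Cole, a2 strictly dominates a4 on the remaining rows (High: 8>4, Mid: -2>-9); eliminate a4.
Among the remaining strategies, none is strictly dominated by another pure strategy of the same player, so the elimination stops.
Surviving strategies — General Rowe: {High, Mid}; General Cole: {a1, a2, a3}.

a1, a2, a3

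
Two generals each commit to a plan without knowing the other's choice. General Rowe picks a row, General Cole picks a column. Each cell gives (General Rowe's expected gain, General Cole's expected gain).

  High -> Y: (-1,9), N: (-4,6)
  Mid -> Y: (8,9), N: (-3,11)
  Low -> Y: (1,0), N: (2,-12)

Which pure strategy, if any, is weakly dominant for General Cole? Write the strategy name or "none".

none

Y fails to dominate N at Mid (9<11).
N fails to dominate Y at High (6<9).
No single strategy dominates all the others.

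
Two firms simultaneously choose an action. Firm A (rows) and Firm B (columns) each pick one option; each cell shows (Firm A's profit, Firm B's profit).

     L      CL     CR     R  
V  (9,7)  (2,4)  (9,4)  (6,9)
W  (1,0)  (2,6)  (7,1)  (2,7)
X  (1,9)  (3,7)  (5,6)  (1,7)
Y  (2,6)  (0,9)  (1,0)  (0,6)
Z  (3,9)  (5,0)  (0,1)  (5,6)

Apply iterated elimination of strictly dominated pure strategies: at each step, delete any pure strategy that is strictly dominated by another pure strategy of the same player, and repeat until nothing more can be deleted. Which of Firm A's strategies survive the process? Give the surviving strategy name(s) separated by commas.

For Firm A, V strictly dominates Y on the remaining columns (L: 9>2, CL: 2>0, CR: 9>1, R: 6>0); eliminate Y.
For Firm B, R strictly dominates CR on the remaining rows (V: 9>4, W: 7>1, X: 7>6, Z: 6>1); eliminate CR.
For Firm A, Z strictly dominates W on the remaining columns (L: 3>1, CL: 5>2, R: 5>2); eliminate W.
For Firm A, Z strictly dominates X on the remaining columns (L: 3>1, CL: 5>3, R: 5>1); eliminate X.
Firm B's strategy CL is strictly dominated by L (V: 7>4, Z: 9>0) and is removed.
Row Z is eliminated: V beats it against every remaining column (L: 9>3, R: 6>5).
For Firm B, R strictly dominates L on the remaining rows (V: 9>7); eliminate L.
Among the remaining strategies, none is strictly dominated by another pure strategy of the same player, so the elimination stops.
Surviving strategies — Firm A: {V}; Firm B: {R}.

V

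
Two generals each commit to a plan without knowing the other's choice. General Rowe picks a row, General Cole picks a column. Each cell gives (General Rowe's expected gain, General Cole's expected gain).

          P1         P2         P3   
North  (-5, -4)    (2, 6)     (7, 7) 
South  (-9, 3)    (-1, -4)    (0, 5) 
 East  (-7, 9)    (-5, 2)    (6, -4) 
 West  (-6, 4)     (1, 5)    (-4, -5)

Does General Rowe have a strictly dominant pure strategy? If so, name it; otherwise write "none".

North

North vs South: P1: -5>-9, P2: 2>-1, P3: 7>0.
North vs East: P1: -5>-7, P2: 2>-5, P3: 7>6.
North vs West: P1: -5>-6, P2: 2>1, P3: 7>-4.
North strictly beats every other strategy against every opponent action, so it is strictly dominant.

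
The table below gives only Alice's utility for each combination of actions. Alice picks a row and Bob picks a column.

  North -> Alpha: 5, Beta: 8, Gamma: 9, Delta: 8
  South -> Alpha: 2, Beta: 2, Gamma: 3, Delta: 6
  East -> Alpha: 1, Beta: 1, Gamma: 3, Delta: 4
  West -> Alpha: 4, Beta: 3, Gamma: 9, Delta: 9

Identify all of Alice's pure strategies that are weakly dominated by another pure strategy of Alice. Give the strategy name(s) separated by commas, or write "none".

Nothing dominates North: South at Alpha (5>2); East at Alpha (5>1); West at Alpha (5>4).
North weakly dominates South — Alpha: 5>2, Beta: 8>2, Gamma: 9>3, Delta: 8>6.
East is weakly dominated by North (Alpha: 5>1, Beta: 8>1, Gamma: 9>3, Delta: 8>4).
West: no other strategy beats it everywhere (North at Delta (9>8); South at Alpha (4>2); East at Alpha (4>1)).

South, East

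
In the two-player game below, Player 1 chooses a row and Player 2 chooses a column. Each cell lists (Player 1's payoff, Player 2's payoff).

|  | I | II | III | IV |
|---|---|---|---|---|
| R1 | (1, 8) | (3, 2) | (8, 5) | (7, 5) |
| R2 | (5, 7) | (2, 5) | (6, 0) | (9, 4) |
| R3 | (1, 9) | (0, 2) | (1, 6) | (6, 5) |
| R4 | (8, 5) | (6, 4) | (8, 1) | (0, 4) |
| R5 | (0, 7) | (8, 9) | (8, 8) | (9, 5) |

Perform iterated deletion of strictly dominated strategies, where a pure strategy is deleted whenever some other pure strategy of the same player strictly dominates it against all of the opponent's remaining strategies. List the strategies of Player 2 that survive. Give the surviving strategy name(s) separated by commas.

Row R3 is eliminated: R2 beats it against every remaining column (I: 5>1, II: 2>0, III: 6>1, IV: 9>6).
Player 2's strategy IV is strictly dominated by I (R1: 8>5, R2: 7>4, R4: 5>4, R5: 7>5) and is removed.
Row R2 is eliminated: R4 beats it against every remaining column (I: 8>5, II: 6>2, III: 8>6).
Among the remaining strategies, none is strictly dominated by another pure strategy of the same player, so the elimination stops.
Surviving strategies — Player 1: {R1, R4, R5}; Player 2: {I, II, III}.

I, II, III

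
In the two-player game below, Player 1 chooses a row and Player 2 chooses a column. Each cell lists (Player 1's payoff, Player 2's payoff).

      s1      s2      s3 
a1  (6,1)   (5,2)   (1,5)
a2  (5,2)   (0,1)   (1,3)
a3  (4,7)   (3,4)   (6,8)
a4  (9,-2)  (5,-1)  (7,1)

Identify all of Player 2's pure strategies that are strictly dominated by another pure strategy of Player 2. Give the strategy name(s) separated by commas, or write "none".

s3 strictly dominates s1 — a1: 5>1, a2: 3>2, a3: 8>7, a4: 1>-2.
s3 strictly dominates s2 — a1: 5>2, a2: 3>1, a3: 8>4, a4: 1>-1.
Nothing dominates s3: s1 at a1 (5>1); s2 at a1 (5>2).

s1, s2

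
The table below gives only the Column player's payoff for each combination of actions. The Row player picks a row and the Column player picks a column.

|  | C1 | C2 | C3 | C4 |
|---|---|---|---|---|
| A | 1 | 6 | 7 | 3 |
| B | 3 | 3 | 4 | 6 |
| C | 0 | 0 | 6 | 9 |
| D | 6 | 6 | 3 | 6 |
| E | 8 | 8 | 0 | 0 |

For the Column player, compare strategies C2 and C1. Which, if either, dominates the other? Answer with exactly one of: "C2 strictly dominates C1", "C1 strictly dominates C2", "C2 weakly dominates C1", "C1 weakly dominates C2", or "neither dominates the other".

C2 weakly dominates C1

C2's payoffs vs C1's, by the Row player's action — A: 6>1, B: 3=3, C: 0=0, D: 6=6, E: 8=8.
C2 is at least as good everywhere and strictly better somewhere (tied only at B, C, D, E), so C2 weakly but not strictly dominates C1.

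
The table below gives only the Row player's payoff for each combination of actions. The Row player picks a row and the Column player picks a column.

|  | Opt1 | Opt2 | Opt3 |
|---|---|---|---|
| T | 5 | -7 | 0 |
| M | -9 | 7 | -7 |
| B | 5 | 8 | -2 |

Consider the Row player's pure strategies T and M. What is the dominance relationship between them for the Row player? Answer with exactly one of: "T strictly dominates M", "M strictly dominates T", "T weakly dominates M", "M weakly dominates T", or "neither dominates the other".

neither dominates the other

T's payoffs vs M's, by the Column player's action — Opt1: 5>-9, Opt2: -7<7, Opt3: 0>-7.
T does better at Opt1, Opt3 but worse at Opt2; neither strategy dominates the other.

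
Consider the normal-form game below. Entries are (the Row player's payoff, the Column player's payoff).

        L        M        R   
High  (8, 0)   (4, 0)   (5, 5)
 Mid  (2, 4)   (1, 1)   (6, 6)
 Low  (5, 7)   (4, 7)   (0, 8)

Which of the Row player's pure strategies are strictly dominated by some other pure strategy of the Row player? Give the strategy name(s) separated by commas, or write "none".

High is not dominated — it holds its own against Mid at L (8>2); Low at L (8>5).
Mid is not dominated — it holds its own against High at R (6>5); Low at R (6>0).
Nothing dominates Low: High at M (4=4); Mid at L (5>2).

none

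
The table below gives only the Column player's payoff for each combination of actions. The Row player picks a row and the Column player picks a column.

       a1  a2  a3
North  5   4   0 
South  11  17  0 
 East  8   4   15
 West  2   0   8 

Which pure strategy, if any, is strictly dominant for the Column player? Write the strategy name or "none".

none

a1 fails to dominate a2 at South (11<17).
a2 fails to dominate a1 at North (4<5).
a3 fails to dominate a1 at North (0<5).
No single strategy dominates all the others.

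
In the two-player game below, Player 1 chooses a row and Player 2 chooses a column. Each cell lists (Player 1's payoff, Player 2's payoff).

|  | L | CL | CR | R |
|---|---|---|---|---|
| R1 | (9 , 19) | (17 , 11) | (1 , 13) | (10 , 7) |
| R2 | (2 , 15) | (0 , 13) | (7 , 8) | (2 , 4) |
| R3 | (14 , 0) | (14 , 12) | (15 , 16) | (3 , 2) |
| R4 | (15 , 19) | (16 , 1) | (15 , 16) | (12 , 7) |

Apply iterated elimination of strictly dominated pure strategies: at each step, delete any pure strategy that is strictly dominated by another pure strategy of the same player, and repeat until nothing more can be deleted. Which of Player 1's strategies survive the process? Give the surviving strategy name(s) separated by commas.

Player 1's strategy R2 is strictly dominated by R3 (L: 14>2, CL: 14>0, CR: 15>7, R: 3>2) and is removed.
Player 2's strategy CL is strictly dominated by CR (R1: 13>11, R3: 16>12, R4: 16>1) and is removed.
Player 1's strategy R1 is strictly dominated by R4 (L: 15>9, CR: 15>1, R: 12>10) and is removed.
For Player 2, CR strictly dominates R on the remaining rows (R3: 16>2, R4: 16>7); eliminate R.
Among the remaining strategies, none is strictly dominated by another pure strategy of the same player, so the elimination stops.
Surviving strategies — Player 1: {R3, R4}; Player 2: {L, CR}.

R3, R4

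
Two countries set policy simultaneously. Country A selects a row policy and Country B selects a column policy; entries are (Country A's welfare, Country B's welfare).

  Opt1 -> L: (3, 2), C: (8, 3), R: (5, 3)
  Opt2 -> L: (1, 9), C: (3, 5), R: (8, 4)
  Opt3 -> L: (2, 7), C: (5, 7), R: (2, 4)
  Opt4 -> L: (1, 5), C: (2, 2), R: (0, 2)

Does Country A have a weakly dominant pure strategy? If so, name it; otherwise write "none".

none

Opt1 fails to dominate Opt2 at R (5<8).
Opt2 fails to dominate Opt1 at L (1<3).
Opt3 fails to dominate Opt1 at L (2<3).
Opt4 fails to dominate Opt1 at L (1<3).
No single strategy dominates all the others.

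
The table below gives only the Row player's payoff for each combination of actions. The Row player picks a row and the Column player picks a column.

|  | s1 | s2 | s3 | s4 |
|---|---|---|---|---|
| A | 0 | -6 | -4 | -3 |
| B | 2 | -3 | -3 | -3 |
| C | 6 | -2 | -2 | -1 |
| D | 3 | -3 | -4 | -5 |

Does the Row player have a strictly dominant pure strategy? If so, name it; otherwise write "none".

C

C vs A: s1: 6>0, s2: -2>-6, s3: -2>-4, s4: -1>-3.
C vs B: s1: 6>2, s2: -2>-3, s3: -2>-3, s4: -1>-3.
C vs D: s1: 6>3, s2: -2>-3, s3: -2>-4, s4: -1>-5.
C strictly beats every other strategy against every opponent action, so it is strictly dominant.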